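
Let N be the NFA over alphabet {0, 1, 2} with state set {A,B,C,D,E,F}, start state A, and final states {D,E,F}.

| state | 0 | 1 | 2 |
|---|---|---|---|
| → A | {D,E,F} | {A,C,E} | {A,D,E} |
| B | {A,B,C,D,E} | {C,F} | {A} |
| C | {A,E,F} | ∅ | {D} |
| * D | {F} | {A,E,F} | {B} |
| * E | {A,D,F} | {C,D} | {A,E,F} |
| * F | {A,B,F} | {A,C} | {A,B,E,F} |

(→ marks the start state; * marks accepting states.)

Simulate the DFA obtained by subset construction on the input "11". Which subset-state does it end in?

{A,C,D,E}

Start: {A}.
δ(A,1) = {A,C,E}.
Union: {A,C,E}.
After 1: {A,C,E}.
δ(A,1) = {A,C,E}; δ(C,1) = ∅; δ(E,1) = {C,D}.
Union: {A,C,D,E}.
After 1: {A,C,D,E}.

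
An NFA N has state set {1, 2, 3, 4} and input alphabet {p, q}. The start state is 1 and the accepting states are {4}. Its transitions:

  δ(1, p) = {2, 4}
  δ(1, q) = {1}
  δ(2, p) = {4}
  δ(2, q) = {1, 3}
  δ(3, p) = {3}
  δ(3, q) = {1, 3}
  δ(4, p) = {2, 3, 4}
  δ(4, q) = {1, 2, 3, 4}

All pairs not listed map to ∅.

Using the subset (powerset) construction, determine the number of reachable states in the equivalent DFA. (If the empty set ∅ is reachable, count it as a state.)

Start state of the DFA: {1}.
{1} --p--> {2, 4}  [new]
{1} --q--> {1}  [seen]
{2, 4} --p--> {2, 3, 4}  [new]
{2, 4} --q--> {1, 2, 3, 4}  [new]
{2, 3, 4} --p--> {2, 3, 4}  [seen]
{2, 3, 4} --q--> {1, 2, 3, 4}  [seen]
{1, 2, 3, 4} --p--> {2, 3, 4}  [seen]
{1, 2, 3, 4} --q--> {1, 2, 3, 4}  [seen]
Reachable DFA states: {1}, {2, 4}, {2, 3, 4}, {1, 2, 3, 4}.

4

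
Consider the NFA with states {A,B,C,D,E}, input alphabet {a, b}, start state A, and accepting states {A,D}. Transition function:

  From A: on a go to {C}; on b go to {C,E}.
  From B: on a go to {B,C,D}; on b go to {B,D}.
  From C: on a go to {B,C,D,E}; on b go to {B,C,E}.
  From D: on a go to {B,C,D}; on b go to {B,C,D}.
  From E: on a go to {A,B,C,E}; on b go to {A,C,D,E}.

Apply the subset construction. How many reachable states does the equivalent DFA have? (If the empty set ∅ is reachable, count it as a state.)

Start state of the DFA: {A}.
{A} --a--> {C}  [new]
{A} --b--> {C,E}  [new]
{C} --a--> {B,C,D,E}  [new]
{C} --b--> {B,C,E}  [new]
{C,E} --a--> {A,B,C,D,E}  [new]
{C,E} --b--> {A,B,C,D,E}  [seen]
{B,C,D,E} --a--> {A,B,C,D,E}  [seen]
{B,C,D,E} --b--> {A,B,C,D,E}  [seen]
{B,C,E} --a--> {A,B,C,D,E}  [seen]
{B,C,E} --b--> {A,B,C,D,E}  [seen]
{A,B,C,D,E} --a--> {A,B,C,D,E}  [seen]
{A,B,C,D,E} --b--> {A,B,C,D,E}  [seen]
Reachable DFA states: {A}, {C}, {C,E}, {B,C,D,E}, {B,C,E}, {A,B,C,D,E}.

6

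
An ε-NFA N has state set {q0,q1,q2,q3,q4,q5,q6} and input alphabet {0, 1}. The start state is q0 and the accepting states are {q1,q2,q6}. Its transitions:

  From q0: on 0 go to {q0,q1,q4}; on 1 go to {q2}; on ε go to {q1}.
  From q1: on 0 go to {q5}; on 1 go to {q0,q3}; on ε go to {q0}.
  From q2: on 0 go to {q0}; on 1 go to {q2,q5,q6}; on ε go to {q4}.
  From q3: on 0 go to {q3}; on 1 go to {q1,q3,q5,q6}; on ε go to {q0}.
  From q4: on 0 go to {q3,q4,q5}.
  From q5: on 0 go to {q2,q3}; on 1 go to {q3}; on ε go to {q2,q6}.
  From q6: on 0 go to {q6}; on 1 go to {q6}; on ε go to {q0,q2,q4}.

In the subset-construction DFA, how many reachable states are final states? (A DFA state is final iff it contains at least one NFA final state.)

4

Start state of the DFA: {q0,q1} (ε-closure of the NFA start).
{q0,q1} --0--> {q0,q1,q2,q4,q5,q6}  [new]
{q0,q1} --1--> {q0,q1,q2,q3,q4}  [new]
{q0,q1,q2,q4,q5,q6} --0--> {q0,q1,q2,q3,q4,q5,q6}  [new]
{q0,q1,q2,q4,q5,q6} --1--> {q0,q1,q2,q3,q4,q5,q6}  [seen]
{q0,q1,q2,q3,q4} --0--> {q0,q1,q2,q3,q4,q5,q6}  [seen]
{q0,q1,q2,q3,q4} --1--> {q0,q1,q2,q3,q4,q5,q6}  [seen]
{q0,q1,q2,q3,q4,q5,q6} --0--> {q0,q1,q2,q3,q4,q5,q6}  [seen]
{q0,q1,q2,q3,q4,q5,q6} --1--> {q0,q1,q2,q3,q4,q5,q6}  [seen]
Reachable DFA states: {q0,q1}, {q0,q1,q2,q4,q5,q6}, {q0,q1,q2,q3,q4}, {q0,q1,q2,q3,q4,q5,q6}.
Accepting DFA states (contain an NFA accepting state): {q0,q1}, {q0,q1,q2,q4,q5,q6}, {q0,q1,q2,q3,q4}, {q0,q1,q2,q3,q4,q5,q6}.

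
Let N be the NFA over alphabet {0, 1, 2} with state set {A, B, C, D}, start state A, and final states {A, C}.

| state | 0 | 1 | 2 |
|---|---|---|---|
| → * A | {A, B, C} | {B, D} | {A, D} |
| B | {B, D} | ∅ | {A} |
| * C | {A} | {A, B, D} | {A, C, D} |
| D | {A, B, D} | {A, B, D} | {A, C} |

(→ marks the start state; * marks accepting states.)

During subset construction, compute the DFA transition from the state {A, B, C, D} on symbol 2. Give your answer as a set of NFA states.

{A, C, D}

δ(A,2) = {A, D}; δ(B,2) = {A}; δ(C,2) = {A, C, D}; δ(D,2) = {A, C}.
Union: {A, C, D}.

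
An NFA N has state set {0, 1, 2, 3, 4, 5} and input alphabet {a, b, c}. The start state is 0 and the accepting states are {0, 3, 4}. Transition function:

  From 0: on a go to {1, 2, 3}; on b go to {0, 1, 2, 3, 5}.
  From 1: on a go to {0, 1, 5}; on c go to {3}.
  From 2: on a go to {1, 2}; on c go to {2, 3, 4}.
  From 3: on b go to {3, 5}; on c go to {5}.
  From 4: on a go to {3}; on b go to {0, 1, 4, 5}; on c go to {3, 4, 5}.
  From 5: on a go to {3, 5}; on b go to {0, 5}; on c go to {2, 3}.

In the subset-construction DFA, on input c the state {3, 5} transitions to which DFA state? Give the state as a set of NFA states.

{2, 3, 5}

δ(3,c) = {5}; δ(5,c) = {2, 3}.
Union: {2, 3, 5}.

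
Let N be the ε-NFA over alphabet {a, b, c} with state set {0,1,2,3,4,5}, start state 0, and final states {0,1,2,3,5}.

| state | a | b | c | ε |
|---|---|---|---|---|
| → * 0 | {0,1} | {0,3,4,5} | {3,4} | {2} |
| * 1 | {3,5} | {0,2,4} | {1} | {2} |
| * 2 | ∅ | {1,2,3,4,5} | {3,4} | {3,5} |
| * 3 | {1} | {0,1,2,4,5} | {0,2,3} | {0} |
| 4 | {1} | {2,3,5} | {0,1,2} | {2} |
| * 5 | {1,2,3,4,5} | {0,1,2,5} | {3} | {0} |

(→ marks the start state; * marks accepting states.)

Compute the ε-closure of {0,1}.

{0,1,2,3,5}

Begin with {0,1}.
0 →ε {2}; add 2.
2 →ε {3,5}; add 3, 5.
ε-closure = {0,1,2,3,5}.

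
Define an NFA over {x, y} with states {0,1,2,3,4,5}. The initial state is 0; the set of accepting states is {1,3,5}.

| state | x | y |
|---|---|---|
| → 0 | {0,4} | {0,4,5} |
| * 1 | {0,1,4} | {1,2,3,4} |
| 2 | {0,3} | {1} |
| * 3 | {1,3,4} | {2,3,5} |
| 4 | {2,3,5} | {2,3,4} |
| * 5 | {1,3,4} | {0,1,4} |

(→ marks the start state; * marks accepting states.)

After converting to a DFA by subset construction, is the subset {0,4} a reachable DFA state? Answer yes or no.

Start state of the DFA: {0}.
{0} --x--> {0,4}  [new]
{0} --y--> {0,4,5}  [new]
{0,4} --x--> {0,2,3,4,5}  [new]
{0,4} --y--> {0,2,3,4,5}  [seen]
{0,4,5} --x--> {0,1,2,3,4,5}  [new]
{0,4,5} --y--> {0,1,2,3,4,5}  [seen]
{0,2,3,4,5} --x--> {0,1,2,3,4,5}  [seen]
{0,2,3,4,5} --y--> {0,1,2,3,4,5}  [seen]
{0,1,2,3,4,5} --x--> {0,1,2,3,4,5}  [seen]
{0,1,2,3,4,5} --y--> {0,1,2,3,4,5}  [seen]
Reachable DFA states: {0}, {0,4}, {0,4,5}, {0,2,3,4,5}, {0,1,2,3,4,5}.
{0,4} is among them.

yes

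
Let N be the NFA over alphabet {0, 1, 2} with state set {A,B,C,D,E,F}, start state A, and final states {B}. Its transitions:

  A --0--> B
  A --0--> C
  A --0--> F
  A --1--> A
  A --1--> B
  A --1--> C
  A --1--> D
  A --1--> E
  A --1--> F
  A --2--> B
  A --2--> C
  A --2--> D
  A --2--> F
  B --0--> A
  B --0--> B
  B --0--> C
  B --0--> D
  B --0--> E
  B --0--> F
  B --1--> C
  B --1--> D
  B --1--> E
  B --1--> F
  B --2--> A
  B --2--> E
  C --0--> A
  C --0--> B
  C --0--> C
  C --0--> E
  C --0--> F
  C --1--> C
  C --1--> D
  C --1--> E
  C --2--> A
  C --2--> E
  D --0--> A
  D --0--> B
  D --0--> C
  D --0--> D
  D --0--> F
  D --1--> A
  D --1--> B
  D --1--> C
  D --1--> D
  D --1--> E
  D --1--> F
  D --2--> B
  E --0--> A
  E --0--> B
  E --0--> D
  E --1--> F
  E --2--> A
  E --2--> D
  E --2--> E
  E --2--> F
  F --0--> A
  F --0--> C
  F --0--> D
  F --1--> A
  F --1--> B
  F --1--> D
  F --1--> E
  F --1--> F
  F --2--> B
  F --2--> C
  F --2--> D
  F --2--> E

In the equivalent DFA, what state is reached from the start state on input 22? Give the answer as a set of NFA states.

{A,B,C,D,E}

Start: {A}.
δ(A,2) = {B,C,D,F}.
Union: {B,C,D,F}.
After 2: {B,C,D,F}.
δ(B,2) = {A,E}; δ(C,2) = {A,E}; δ(D,2) = {B}; δ(F,2) = {B,C,D,E}.
Union: {A,B,C,D,E}.
After 2: {A,B,C,D,E}.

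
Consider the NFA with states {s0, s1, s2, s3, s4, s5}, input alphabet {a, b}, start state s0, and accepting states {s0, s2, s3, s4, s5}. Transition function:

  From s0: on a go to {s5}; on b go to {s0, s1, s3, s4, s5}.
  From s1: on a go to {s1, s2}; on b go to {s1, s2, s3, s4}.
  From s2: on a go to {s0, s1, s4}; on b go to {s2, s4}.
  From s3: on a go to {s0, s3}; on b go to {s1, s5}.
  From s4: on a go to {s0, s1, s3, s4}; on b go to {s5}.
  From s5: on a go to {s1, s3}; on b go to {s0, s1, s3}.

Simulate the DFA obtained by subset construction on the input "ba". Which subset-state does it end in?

Start: {s0}.
δ(s0,b) = {s0, s1, s3, s4, s5}.
Union: {s0, s1, s3, s4, s5}.
After b: {s0, s1, s3, s4, s5}.
δ(s0,a) = {s5}; δ(s1,a) = {s1, s2}; δ(s3,a) = {s0, s3}; δ(s4,a) = {s0, s1, s3, s4}; δ(s5,a) = {s1, s3}.
Union: {s0, s1, s2, s3, s4, s5}.
After a: {s0, s1, s2, s3, s4, s5}.

{s0, s1, s2, s3, s4, s5}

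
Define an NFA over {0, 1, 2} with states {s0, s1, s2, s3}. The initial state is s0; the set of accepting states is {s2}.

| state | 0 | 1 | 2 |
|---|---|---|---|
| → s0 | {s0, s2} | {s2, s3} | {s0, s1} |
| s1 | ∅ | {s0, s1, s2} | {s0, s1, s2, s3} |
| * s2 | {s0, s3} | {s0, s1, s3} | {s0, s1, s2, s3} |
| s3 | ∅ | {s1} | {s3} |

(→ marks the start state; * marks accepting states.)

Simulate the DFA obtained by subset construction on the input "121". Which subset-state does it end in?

{s0, s1, s2, s3}

Start: {s0}.
δ(s0,1) = {s2, s3}.
Union: {s2, s3}.
After 1: {s2, s3}.
δ(s2,2) = {s0, s1, s2, s3}; δ(s3,2) = {s3}.
Union: {s0, s1, s2, s3}.
After 2: {s0, s1, s2, s3}.
δ(s0,1) = {s2, s3}; δ(s1,1) = {s0, s1, s2}; δ(s2,1) = {s0, s1, s3}; δ(s3,1) = {s1}.
Union: {s0, s1, s2, s3}.
After 1: {s0, s1, s2, s3}.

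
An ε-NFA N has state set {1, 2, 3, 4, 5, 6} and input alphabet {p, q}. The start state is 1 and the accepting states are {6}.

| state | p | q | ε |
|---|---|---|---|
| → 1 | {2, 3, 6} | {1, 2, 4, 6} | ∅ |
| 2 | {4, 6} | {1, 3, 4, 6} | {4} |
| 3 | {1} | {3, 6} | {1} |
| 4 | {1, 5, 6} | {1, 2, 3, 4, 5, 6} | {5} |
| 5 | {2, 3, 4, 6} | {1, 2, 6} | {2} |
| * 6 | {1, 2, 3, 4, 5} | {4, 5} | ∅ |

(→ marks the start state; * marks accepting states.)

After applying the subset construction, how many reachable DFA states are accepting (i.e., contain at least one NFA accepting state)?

2

Start state of the DFA: {1} (ε-closure of the NFA start).
{1} --p--> {1, 2, 3, 4, 5, 6}  [new]
{1} --q--> {1, 2, 4, 5, 6}  [new]
{1, 2, 3, 4, 5, 6} --p--> {1, 2, 3, 4, 5, 6}  [seen]
{1, 2, 3, 4, 5, 6} --q--> {1, 2, 3, 4, 5, 6}  [seen]
{1, 2, 4, 5, 6} --p--> {1, 2, 3, 4, 5, 6}  [seen]
{1, 2, 4, 5, 6} --q--> {1, 2, 3, 4, 5, 6}  [seen]
Reachable DFA states: {1}, {1, 2, 3, 4, 5, 6}, {1, 2, 4, 5, 6}.
Accepting DFA states (contain an NFA accepting state): {1, 2, 3, 4, 5, 6}, {1, 2, 4, 5, 6}.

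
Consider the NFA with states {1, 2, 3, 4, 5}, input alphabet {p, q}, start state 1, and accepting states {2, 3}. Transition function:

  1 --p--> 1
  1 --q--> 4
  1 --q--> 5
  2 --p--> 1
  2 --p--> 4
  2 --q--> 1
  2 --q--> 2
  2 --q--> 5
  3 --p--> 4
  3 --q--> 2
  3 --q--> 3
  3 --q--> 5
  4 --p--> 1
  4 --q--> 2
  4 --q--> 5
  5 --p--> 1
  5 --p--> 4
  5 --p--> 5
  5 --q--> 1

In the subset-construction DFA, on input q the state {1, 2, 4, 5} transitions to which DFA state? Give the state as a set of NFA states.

{1, 2, 4, 5}

δ(1,q) = {4, 5}; δ(2,q) = {1, 2, 5}; δ(4,q) = {2, 5}; δ(5,q) = {1}.
Union: {1, 2, 4, 5}.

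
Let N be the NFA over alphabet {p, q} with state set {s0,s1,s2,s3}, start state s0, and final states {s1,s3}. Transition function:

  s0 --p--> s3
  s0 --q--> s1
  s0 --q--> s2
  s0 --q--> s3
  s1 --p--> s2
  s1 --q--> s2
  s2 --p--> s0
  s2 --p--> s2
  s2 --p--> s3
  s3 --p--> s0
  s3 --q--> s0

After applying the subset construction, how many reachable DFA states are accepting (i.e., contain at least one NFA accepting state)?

4

Start state of the DFA: {s0}.
{s0} --p--> {s3}  [new]
{s0} --q--> {s1,s2,s3}  [new]
{s3} --p--> {s0}  [seen]
{s3} --q--> {s0}  [seen]
{s1,s2,s3} --p--> {s0,s2,s3}  [new]
{s1,s2,s3} --q--> {s0,s2}  [new]
{s0,s2,s3} --p--> {s0,s2,s3}  [seen]
{s0,s2,s3} --q--> {s0,s1,s2,s3}  [new]
{s0,s2} --p--> {s0,s2,s3}  [seen]
{s0,s2} --q--> {s1,s2,s3}  [seen]
{s0,s1,s2,s3} --p--> {s0,s2,s3}  [seen]
{s0,s1,s2,s3} --q--> {s0,s1,s2,s3}  [seen]
Reachable DFA states: {s0}, {s3}, {s1,s2,s3}, {s0,s2,s3}, {s0,s2}, {s0,s1,s2,s3}.
Accepting DFA states (contain an NFA accepting state): {s3}, {s1,s2,s3}, {s0,s2,s3}, {s0,s1,s2,s3}.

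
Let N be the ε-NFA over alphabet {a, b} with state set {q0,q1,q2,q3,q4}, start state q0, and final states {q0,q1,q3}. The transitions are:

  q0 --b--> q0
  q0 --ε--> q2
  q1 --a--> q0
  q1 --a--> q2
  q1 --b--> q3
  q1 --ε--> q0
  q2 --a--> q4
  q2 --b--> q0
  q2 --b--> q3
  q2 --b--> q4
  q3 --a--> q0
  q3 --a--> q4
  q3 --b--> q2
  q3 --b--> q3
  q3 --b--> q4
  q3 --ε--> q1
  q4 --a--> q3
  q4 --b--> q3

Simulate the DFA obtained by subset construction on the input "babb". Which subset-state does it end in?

{q0,q1,q2,q3,q4}

Start: {q0,q2}.
δ(q0,b) = {q0}; δ(q2,b) = {q0,q3,q4}.
Union: {q0,q3,q4}.
ε-closure gives {q0,q1,q2,q3,q4}.
After b: {q0,q1,q2,q3,q4}.
δ(q0,a) = ∅; δ(q1,a) = {q0,q2}; δ(q2,a) = {q4}; δ(q3,a) = {q0,q4}; δ(q4,a) = {q3}.
Union: {q0,q2,q3,q4}.
ε-closure gives {q0,q1,q2,q3,q4}.
After a: {q0,q1,q2,q3,q4}.
δ(q0,b) = {q0}; δ(q1,b) = {q3}; δ(q2,b) = {q0,q3,q4}; δ(q3,b) = {q2,q3,q4}; δ(q4,b) = {q3}.
Union: {q0,q2,q3,q4}.
ε-closure gives {q0,q1,q2,q3,q4}.
After b: {q0,q1,q2,q3,q4}.
δ(q0,b) = {q0}; δ(q1,b) = {q3}; δ(q2,b) = {q0,q3,q4}; δ(q3,b) = {q2,q3,q4}; δ(q4,b) = {q3}.
Union: {q0,q2,q3,q4}.
ε-closure gives {q0,q1,q2,q3,q4}.
After b: {q0,q1,q2,q3,q4}.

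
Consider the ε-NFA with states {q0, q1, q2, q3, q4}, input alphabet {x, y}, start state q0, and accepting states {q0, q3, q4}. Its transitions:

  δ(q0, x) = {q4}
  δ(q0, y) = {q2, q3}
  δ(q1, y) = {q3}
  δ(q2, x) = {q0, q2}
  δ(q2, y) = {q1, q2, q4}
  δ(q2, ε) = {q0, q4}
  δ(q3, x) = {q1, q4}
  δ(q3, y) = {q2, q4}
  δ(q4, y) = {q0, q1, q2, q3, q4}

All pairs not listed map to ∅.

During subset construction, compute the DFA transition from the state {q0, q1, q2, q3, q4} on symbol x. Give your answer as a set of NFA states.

δ(q0,x) = {q4}; δ(q1,x) = ∅; δ(q2,x) = {q0, q2}; δ(q3,x) = {q1, q4}; δ(q4,x) = ∅.
Union: {q0, q1, q2, q4}.

{q0, q1, q2, q4}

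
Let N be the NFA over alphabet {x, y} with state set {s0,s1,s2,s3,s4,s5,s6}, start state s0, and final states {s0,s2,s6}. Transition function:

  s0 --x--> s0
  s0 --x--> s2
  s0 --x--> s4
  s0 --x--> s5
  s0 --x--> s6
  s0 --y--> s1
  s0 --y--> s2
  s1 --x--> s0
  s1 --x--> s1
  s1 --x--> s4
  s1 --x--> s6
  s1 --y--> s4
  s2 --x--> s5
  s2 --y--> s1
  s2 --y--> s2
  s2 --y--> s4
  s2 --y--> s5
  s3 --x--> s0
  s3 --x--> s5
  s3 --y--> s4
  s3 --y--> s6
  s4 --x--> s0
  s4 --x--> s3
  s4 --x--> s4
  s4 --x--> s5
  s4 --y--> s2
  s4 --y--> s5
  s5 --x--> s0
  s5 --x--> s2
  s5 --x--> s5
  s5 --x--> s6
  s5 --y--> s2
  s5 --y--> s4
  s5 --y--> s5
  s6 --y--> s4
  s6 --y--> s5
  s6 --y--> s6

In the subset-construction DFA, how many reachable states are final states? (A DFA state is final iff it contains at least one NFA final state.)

Start state of the DFA: {s0}.
{s0} --x--> {s0,s2,s4,s5,s6}  [new]
{s0} --y--> {s1,s2}  [new]
{s0,s2,s4,s5,s6} --x--> {s0,s2,s3,s4,s5,s6}  [new]
{s0,s2,s4,s5,s6} --y--> {s1,s2,s4,s5,s6}  [new]
{s1,s2} --x--> {s0,s1,s4,s5,s6}  [new]
{s1,s2} --y--> {s1,s2,s4,s5}  [new]
{s0,s2,s3,s4,s5,s6} --x--> {s0,s2,s3,s4,s5,s6}  [seen]
{s0,s2,s3,s4,s5,s6} --y--> {s1,s2,s4,s5,s6}  [seen]
{s1,s2,s4,s5,s6} --x--> {s0,s1,s2,s3,s4,s5,s6}  [new]
{s1,s2,s4,s5,s6} --y--> {s1,s2,s4,s5,s6}  [seen]
{s0,s1,s4,s5,s6} --x--> {s0,s1,s2,s3,s4,s5,s6}  [seen]
{s0,s1,s4,s5,s6} --y--> {s1,s2,s4,s5,s6}  [seen]
{s1,s2,s4,s5} --x--> {s0,s1,s2,s3,s4,s5,s6}  [seen]
{s1,s2,s4,s5} --y--> {s1,s2,s4,s5}  [seen]
{s0,s1,s2,s3,s4,s5,s6} --x--> {s0,s1,s2,s3,s4,s5,s6}  [seen]
{s0,s1,s2,s3,s4,s5,s6} --y--> {s1,s2,s4,s5,s6}  [seen]
Reachable DFA states: {s0}, {s0,s2,s4,s5,s6}, {s1,s2}, {s0,s2,s3,s4,s5,s6}, {s1,s2,s4,s5,s6}, {s0,s1,s4,s5,s6}, {s1,s2,s4,s5}, {s0,s1,s2,s3,s4,s5,s6}.
Accepting DFA states (contain an NFA accepting state): {s0}, {s0,s2,s4,s5,s6}, {s1,s2}, {s0,s2,s3,s4,s5,s6}, {s1,s2,s4,s5,s6}, {s0,s1,s4,s5,s6}, {s1,s2,s4,s5}, {s0,s1,s2,s3,s4,s5,s6}.

8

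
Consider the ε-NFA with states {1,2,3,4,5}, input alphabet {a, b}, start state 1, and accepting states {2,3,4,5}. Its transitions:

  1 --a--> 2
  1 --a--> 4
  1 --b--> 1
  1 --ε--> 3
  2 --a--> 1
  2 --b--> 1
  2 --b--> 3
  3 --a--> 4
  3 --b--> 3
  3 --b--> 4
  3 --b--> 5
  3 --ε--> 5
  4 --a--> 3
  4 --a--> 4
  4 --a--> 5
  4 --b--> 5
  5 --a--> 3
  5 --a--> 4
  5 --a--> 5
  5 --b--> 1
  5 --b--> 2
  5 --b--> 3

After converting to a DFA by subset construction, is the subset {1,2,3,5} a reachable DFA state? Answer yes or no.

Start state of the DFA: {1,3,5} (ε-closure of the NFA start).
{1,3,5} --a--> {2,3,4,5}  [new]
{1,3,5} --b--> {1,2,3,4,5}  [new]
{2,3,4,5} --a--> {1,3,4,5}  [new]
{2,3,4,5} --b--> {1,2,3,4,5}  [seen]
{1,2,3,4,5} --a--> {1,2,3,4,5}  [seen]
{1,2,3,4,5} --b--> {1,2,3,4,5}  [seen]
{1,3,4,5} --a--> {2,3,4,5}  [seen]
{1,3,4,5} --b--> {1,2,3,4,5}  [seen]
Reachable DFA states: {1,3,5}, {2,3,4,5}, {1,2,3,4,5}, {1,3,4,5}.
{1,2,3,5} is not among them.

no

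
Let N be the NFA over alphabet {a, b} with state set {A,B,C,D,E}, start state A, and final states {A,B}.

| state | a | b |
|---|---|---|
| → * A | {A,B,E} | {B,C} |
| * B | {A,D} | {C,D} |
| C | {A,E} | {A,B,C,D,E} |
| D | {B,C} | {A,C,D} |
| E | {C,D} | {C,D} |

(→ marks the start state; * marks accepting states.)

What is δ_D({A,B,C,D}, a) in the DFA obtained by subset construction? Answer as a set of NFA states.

{A,B,C,D,E}

δ(A,a) = {A,B,E}; δ(B,a) = {A,D}; δ(C,a) = {A,E}; δ(D,a) = {B,C}.
Union: {A,B,C,D,E}.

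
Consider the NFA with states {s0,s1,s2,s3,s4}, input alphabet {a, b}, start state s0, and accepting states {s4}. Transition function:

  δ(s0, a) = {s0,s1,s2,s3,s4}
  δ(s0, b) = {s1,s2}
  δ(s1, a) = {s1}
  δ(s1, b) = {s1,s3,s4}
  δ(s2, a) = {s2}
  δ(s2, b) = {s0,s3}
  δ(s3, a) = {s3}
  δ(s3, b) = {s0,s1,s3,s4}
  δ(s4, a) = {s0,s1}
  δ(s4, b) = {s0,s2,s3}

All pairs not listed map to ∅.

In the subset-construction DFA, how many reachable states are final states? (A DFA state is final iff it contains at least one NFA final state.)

Start state of the DFA: {s0}.
{s0} --a--> {s0,s1,s2,s3,s4}  [new]
{s0} --b--> {s1,s2}  [new]
{s0,s1,s2,s3,s4} --a--> {s0,s1,s2,s3,s4}  [seen]
{s0,s1,s2,s3,s4} --b--> {s0,s1,s2,s3,s4}  [seen]
{s1,s2} --a--> {s1,s2}  [seen]
{s1,s2} --b--> {s0,s1,s3,s4}  [new]
{s0,s1,s3,s4} --a--> {s0,s1,s2,s3,s4}  [seen]
{s0,s1,s3,s4} --b--> {s0,s1,s2,s3,s4}  [seen]
Reachable DFA states: {s0}, {s0,s1,s2,s3,s4}, {s1,s2}, {s0,s1,s3,s4}.
Accepting DFA states (contain an NFA accepting state): {s0,s1,s2,s3,s4}, {s0,s1,s3,s4}.

2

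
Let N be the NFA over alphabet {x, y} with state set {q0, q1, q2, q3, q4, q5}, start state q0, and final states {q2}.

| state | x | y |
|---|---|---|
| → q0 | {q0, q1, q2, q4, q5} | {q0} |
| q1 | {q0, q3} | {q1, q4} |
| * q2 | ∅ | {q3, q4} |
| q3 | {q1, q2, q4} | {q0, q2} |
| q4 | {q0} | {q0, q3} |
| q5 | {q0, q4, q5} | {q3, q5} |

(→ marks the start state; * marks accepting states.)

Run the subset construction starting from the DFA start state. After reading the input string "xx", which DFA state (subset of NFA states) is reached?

{q0, q1, q2, q3, q4, q5}

Start: {q0}.
δ(q0,x) = {q0, q1, q2, q4, q5}.
Union: {q0, q1, q2, q4, q5}.
After x: {q0, q1, q2, q4, q5}.
δ(q0,x) = {q0, q1, q2, q4, q5}; δ(q1,x) = {q0, q3}; δ(q2,x) = ∅; δ(q4,x) = {q0}; δ(q5,x) = {q0, q4, q5}.
Union: {q0, q1, q2, q3, q4, q5}.
After x: {q0, q1, q2, q3, q4, q5}.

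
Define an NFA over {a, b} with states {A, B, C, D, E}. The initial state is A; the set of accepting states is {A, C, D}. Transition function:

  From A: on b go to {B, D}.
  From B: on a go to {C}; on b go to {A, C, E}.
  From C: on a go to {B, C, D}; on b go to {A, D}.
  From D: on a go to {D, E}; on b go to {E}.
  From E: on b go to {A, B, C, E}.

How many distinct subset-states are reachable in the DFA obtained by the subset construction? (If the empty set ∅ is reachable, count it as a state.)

Start state of the DFA: {A}.
{A} --a--> ∅  [new]
{A} --b--> {B, D}  [new]
∅ --a--> ∅  [seen]
∅ --b--> ∅  [seen]
{B, D} --a--> {C, D, E}  [new]
{B, D} --b--> {A, C, E}  [new]
{C, D, E} --a--> {B, C, D, E}  [new]
{C, D, E} --b--> {A, B, C, D, E}  [new]
{A, C, E} --a--> {B, C, D}  [new]
{A, C, E} --b--> {A, B, C, D, E}  [seen]
{B, C, D, E} --a--> {B, C, D, E}  [seen]
{B, C, D, E} --b--> {A, B, C, D, E}  [seen]
{A, B, C, D, E} --a--> {B, C, D, E}  [seen]
{A, B, C, D, E} --b--> {A, B, C, D, E}  [seen]
{B, C, D} --a--> {B, C, D, E}  [seen]
{B, C, D} --b--> {A, C, D, E}  [new]
{A, C, D, E} --a--> {B, C, D, E}  [seen]
{A, C, D, E} --b--> {A, B, C, D, E}  [seen]
Reachable DFA states: {A}, ∅, {B, D}, {C, D, E}, {A, C, E}, {B, C, D, E}, {A, B, C, D, E}, {B, C, D}, {A, C, D, E}.

9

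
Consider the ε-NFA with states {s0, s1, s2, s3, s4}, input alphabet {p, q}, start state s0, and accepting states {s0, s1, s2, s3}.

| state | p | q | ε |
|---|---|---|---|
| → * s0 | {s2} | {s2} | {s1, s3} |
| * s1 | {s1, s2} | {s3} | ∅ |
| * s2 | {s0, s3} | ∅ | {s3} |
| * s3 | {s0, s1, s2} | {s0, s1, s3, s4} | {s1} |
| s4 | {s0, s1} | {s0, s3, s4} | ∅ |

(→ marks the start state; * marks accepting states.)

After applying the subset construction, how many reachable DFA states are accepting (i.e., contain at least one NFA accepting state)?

Start state of the DFA: {s0, s1, s3} (ε-closure of the NFA start).
{s0, s1, s3} --p--> {s0, s1, s2, s3}  [new]
{s0, s1, s3} --q--> {s0, s1, s2, s3, s4}  [new]
{s0, s1, s2, s3} --p--> {s0, s1, s2, s3}  [seen]
{s0, s1, s2, s3} --q--> {s0, s1, s2, s3, s4}  [seen]
{s0, s1, s2, s3, s4} --p--> {s0, s1, s2, s3}  [seen]
{s0, s1, s2, s3, s4} --q--> {s0, s1, s2, s3, s4}  [seen]
Reachable DFA states: {s0, s1, s3}, {s0, s1, s2, s3}, {s0, s1, s2, s3, s4}.
Accepting DFA states (contain an NFA accepting state): {s0, s1, s3}, {s0, s1, s2, s3}, {s0, s1, s2, s3, s4}.

3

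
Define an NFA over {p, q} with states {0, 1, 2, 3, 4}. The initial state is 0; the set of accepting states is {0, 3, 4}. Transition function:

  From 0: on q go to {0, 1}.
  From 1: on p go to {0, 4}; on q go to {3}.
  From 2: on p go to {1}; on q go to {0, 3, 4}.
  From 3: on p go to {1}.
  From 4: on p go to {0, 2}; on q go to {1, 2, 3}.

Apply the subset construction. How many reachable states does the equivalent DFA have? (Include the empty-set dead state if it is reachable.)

15

Start state of the DFA: {0}.
{0} --p--> ∅  [new]
{0} --q--> {0, 1}  [new]
∅ --p--> ∅  [seen]
∅ --q--> ∅  [seen]
{0, 1} --p--> {0, 4}  [new]
{0, 1} --q--> {0, 1, 3}  [new]
{0, 4} --p--> {0, 2}  [new]
{0, 4} --q--> {0, 1, 2, 3}  [new]
{0, 1, 3} --p--> {0, 1, 4}  [new]
{0, 1, 3} --q--> {0, 1, 3}  [seen]
{0, 2} --p--> {1}  [new]
{0, 2} --q--> {0, 1, 3, 4}  [new]
{0, 1, 2, 3} --p--> {0, 1, 4}  [seen]
{0, 1, 2, 3} --q--> {0, 1, 3, 4}  [seen]
{0, 1, 4} --p--> {0, 2, 4}  [new]
{0, 1, 4} --q--> {0, 1, 2, 3}  [seen]
{1} --p--> {0, 4}  [seen]
{1} --q--> {3}  [new]
{0, 1, 3, 4} --p--> {0, 1, 2, 4}  [new]
{0, 1, 3, 4} --q--> {0, 1, 2, 3}  [seen]
{0, 2, 4} --p--> {0, 1, 2}  [new]
{0, 2, 4} --q--> {0, 1, 2, 3, 4}  [new]
{3} --p--> {1}  [seen]
{3} --q--> ∅  [seen]
{0, 1, 2, 4} --p--> {0, 1, 2, 4}  [seen]
{0, 1, 2, 4} --q--> {0, 1, 2, 3, 4}  [seen]
{0, 1, 2} --p--> {0, 1, 4}  [seen]
{0, 1, 2} --q--> {0, 1, 3, 4}  [seen]
{0, 1, 2, 3, 4} --p--> {0, 1, 2, 4}  [seen]
{0, 1, 2, 3, 4} --q--> {0, 1, 2, 3, 4}  [seen]
Reachable DFA states: {0}, ∅, {0, 1}, {0, 4}, {0, 1, 3}, {0, 2}, {0, 1, 2, 3}, {0, 1, 4}, {1}, {0, 1, 3, 4}, {0, 2, 4}, {3}, {0, 1, 2, 4}, {0, 1, 2}, {0, 1, 2, 3, 4}.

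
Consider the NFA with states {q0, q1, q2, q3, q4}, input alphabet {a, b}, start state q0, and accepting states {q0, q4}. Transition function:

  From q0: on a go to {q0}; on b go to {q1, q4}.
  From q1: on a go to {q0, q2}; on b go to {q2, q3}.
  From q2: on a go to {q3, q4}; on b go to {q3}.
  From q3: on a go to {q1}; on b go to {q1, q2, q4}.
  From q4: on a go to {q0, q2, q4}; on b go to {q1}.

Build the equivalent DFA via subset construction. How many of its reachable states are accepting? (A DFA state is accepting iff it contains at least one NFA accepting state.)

8

Start state of the DFA: {q0}.
{q0} --a--> {q0}  [seen]
{q0} --b--> {q1, q4}  [new]
{q1, q4} --a--> {q0, q2, q4}  [new]
{q1, q4} --b--> {q1, q2, q3}  [new]
{q0, q2, q4} --a--> {q0, q2, q3, q4}  [new]
{q0, q2, q4} --b--> {q1, q3, q4}  [new]
{q1, q2, q3} --a--> {q0, q1, q2, q3, q4}  [new]
{q1, q2, q3} --b--> {q1, q2, q3, q4}  [new]
{q0, q2, q3, q4} --a--> {q0, q1, q2, q3, q4}  [seen]
{q0, q2, q3, q4} --b--> {q1, q2, q3, q4}  [seen]
{q1, q3, q4} --a--> {q0, q1, q2, q4}  [new]
{q1, q3, q4} --b--> {q1, q2, q3, q4}  [seen]
{q0, q1, q2, q3, q4} --a--> {q0, q1, q2, q3, q4}  [seen]
{q0, q1, q2, q3, q4} --b--> {q1, q2, q3, q4}  [seen]
{q1, q2, q3, q4} --a--> {q0, q1, q2, q3, q4}  [seen]
{q1, q2, q3, q4} --b--> {q1, q2, q3, q4}  [seen]
{q0, q1, q2, q4} --a--> {q0, q2, q3, q4}  [seen]
{q0, q1, q2, q4} --b--> {q1, q2, q3, q4}  [seen]
Reachable DFA states: {q0}, {q1, q4}, {q0, q2, q4}, {q1, q2, q3}, {q0, q2, q3, q4}, {q1, q3, q4}, {q0, q1, q2, q3, q4}, {q1, q2, q3, q4}, {q0, q1, q2, q4}.
Accepting DFA states (contain an NFA accepting state): {q0}, {q1, q4}, {q0, q2, q4}, {q0, q2, q3, q4}, {q1, q3, q4}, {q0, q1, q2, q3, q4}, {q1, q2, q3, q4}, {q0, q1, q2, q4}.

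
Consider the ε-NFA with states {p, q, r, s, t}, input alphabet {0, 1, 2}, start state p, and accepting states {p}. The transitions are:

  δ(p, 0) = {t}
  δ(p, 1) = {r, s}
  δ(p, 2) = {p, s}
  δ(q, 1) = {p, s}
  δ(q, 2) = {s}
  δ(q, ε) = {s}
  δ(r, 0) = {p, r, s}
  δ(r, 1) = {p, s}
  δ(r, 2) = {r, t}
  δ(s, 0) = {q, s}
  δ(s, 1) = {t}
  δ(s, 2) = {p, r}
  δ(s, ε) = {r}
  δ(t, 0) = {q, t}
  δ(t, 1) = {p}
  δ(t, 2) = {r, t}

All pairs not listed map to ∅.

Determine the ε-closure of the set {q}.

{q, r, s}

Begin with {q}.
q →ε {s}; add s.
s →ε {r}; add r.
ε-closure = {q, r, s}.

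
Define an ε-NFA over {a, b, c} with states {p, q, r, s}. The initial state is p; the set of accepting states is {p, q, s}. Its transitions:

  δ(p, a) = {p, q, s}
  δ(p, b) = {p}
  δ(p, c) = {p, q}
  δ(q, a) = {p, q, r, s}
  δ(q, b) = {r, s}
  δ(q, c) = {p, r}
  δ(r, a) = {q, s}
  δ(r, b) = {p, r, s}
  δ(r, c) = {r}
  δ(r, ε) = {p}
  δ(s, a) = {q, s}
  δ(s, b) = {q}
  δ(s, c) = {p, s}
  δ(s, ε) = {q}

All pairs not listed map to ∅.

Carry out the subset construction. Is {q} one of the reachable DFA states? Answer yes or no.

Start state of the DFA: {p} (ε-closure of the NFA start).
{p} --a--> {p, q, s}  [new]
{p} --b--> {p}  [seen]
{p} --c--> {p, q}  [new]
{p, q, s} --a--> {p, q, r, s}  [new]
{p, q, s} --b--> {p, q, r, s}  [seen]
{p, q, s} --c--> {p, q, r, s}  [seen]
{p, q} --a--> {p, q, r, s}  [seen]
{p, q} --b--> {p, q, r, s}  [seen]
{p, q} --c--> {p, q, r}  [new]
{p, q, r, s} --a--> {p, q, r, s}  [seen]
{p, q, r, s} --b--> {p, q, r, s}  [seen]
{p, q, r, s} --c--> {p, q, r, s}  [seen]
{p, q, r} --a--> {p, q, r, s}  [seen]
{p, q, r} --b--> {p, q, r, s}  [seen]
{p, q, r} --c--> {p, q, r}  [seen]
Reachable DFA states: {p}, {p, q, s}, {p, q}, {p, q, r, s}, {p, q, r}.
{q} is not among them.

no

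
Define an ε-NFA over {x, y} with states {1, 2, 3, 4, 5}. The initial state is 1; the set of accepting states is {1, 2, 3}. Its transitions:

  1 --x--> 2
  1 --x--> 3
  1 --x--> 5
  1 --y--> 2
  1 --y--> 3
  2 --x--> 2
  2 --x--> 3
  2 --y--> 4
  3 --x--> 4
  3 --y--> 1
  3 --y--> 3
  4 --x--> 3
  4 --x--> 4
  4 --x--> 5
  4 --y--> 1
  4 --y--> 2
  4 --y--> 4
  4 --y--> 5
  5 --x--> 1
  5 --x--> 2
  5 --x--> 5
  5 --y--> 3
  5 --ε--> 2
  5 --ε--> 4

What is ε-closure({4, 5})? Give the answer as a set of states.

{2, 4, 5}

Begin with {4, 5}.
5 →ε {2, 4}; add 2.
ε-closure = {2, 4, 5}.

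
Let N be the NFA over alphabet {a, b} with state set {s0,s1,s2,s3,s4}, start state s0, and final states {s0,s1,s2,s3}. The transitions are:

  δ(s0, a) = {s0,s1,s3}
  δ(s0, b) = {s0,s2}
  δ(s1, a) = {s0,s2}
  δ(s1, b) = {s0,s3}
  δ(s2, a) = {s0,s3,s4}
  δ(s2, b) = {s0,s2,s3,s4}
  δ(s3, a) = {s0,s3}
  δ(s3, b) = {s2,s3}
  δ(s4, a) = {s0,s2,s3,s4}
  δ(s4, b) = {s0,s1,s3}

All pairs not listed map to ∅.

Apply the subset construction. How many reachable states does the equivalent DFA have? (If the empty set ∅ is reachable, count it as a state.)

Start state of the DFA: {s0}.
{s0} --a--> {s0,s1,s3}  [new]
{s0} --b--> {s0,s2}  [new]
{s0,s1,s3} --a--> {s0,s1,s2,s3}  [new]
{s0,s1,s3} --b--> {s0,s2,s3}  [new]
{s0,s2} --a--> {s0,s1,s3,s4}  [new]
{s0,s2} --b--> {s0,s2,s3,s4}  [new]
{s0,s1,s2,s3} --a--> {s0,s1,s2,s3,s4}  [new]
{s0,s1,s2,s3} --b--> {s0,s2,s3,s4}  [seen]
{s0,s2,s3} --a--> {s0,s1,s3,s4}  [seen]
{s0,s2,s3} --b--> {s0,s2,s3,s4}  [seen]
{s0,s1,s3,s4} --a--> {s0,s1,s2,s3,s4}  [seen]
{s0,s1,s3,s4} --b--> {s0,s1,s2,s3}  [seen]
{s0,s2,s3,s4} --a--> {s0,s1,s2,s3,s4}  [seen]
{s0,s2,s3,s4} --b--> {s0,s1,s2,s3,s4}  [seen]
{s0,s1,s2,s3,s4} --a--> {s0,s1,s2,s3,s4}  [seen]
{s0,s1,s2,s3,s4} --b--> {s0,s1,s2,s3,s4}  [seen]
Reachable DFA states: {s0}, {s0,s1,s3}, {s0,s2}, {s0,s1,s2,s3}, {s0,s2,s3}, {s0,s1,s3,s4}, {s0,s2,s3,s4}, {s0,s1,s2,s3,s4}.

8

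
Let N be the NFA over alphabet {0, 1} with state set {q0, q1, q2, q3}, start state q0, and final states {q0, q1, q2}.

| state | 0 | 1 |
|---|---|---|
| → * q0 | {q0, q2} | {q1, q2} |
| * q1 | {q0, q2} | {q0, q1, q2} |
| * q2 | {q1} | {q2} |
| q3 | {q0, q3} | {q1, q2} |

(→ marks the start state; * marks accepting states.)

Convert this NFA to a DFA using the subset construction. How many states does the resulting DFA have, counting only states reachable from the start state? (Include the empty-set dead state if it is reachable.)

Start state of the DFA: {q0}.
{q0} --0--> {q0, q2}  [new]
{q0} --1--> {q1, q2}  [new]
{q0, q2} --0--> {q0, q1, q2}  [new]
{q0, q2} --1--> {q1, q2}  [seen]
{q1, q2} --0--> {q0, q1, q2}  [seen]
{q1, q2} --1--> {q0, q1, q2}  [seen]
{q0, q1, q2} --0--> {q0, q1, q2}  [seen]
{q0, q1, q2} --1--> {q0, q1, q2}  [seen]
Reachable DFA states: {q0}, {q0, q2}, {q1, q2}, {q0, q1, q2}.

4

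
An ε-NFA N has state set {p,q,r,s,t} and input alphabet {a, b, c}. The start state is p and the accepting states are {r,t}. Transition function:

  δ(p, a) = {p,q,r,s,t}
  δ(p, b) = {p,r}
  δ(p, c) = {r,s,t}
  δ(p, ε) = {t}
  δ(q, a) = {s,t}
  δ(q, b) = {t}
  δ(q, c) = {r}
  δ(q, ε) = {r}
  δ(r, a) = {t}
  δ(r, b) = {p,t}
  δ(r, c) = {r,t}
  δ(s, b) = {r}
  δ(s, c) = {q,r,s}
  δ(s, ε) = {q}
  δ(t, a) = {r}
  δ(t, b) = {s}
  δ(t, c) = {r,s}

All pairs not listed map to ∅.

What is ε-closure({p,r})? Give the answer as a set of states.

Begin with {p,r}.
p →ε {t}; add t.
ε-closure = {p,r,t}.

{p,r,t}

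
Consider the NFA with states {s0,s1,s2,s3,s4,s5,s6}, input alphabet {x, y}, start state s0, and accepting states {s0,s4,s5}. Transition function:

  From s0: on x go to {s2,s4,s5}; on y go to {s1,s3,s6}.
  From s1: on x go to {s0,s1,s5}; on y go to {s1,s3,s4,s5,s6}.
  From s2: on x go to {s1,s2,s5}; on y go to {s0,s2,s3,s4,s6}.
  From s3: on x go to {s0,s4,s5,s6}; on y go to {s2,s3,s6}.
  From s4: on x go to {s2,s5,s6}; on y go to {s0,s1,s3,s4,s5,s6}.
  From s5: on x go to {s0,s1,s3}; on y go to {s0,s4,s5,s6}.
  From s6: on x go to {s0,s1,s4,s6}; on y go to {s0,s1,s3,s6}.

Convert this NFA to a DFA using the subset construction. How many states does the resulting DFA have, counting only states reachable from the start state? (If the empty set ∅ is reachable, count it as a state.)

Start state of the DFA: {s0}.
{s0} --x--> {s2,s4,s5}  [new]
{s0} --y--> {s1,s3,s6}  [new]
{s2,s4,s5} --x--> {s0,s1,s2,s3,s5,s6}  [new]
{s2,s4,s5} --y--> {s0,s1,s2,s3,s4,s5,s6}  [new]
{s1,s3,s6} --x--> {s0,s1,s4,s5,s6}  [new]
{s1,s3,s6} --y--> {s0,s1,s2,s3,s4,s5,s6}  [seen]
{s0,s1,s2,s3,s5,s6} --x--> {s0,s1,s2,s3,s4,s5,s6}  [seen]
{s0,s1,s2,s3,s5,s6} --y--> {s0,s1,s2,s3,s4,s5,s6}  [seen]
{s0,s1,s2,s3,s4,s5,s6} --x--> {s0,s1,s2,s3,s4,s5,s6}  [seen]
{s0,s1,s2,s3,s4,s5,s6} --y--> {s0,s1,s2,s3,s4,s5,s6}  [seen]
{s0,s1,s4,s5,s6} --x--> {s0,s1,s2,s3,s4,s5,s6}  [seen]
{s0,s1,s4,s5,s6} --y--> {s0,s1,s3,s4,s5,s6}  [new]
{s0,s1,s3,s4,s5,s6} --x--> {s0,s1,s2,s3,s4,s5,s6}  [seen]
{s0,s1,s3,s4,s5,s6} --y--> {s0,s1,s2,s3,s4,s5,s6}  [seen]
Reachable DFA states: {s0}, {s2,s4,s5}, {s1,s3,s6}, {s0,s1,s2,s3,s5,s6}, {s0,s1,s2,s3,s4,s5,s6}, {s0,s1,s4,s5,s6}, {s0,s1,s3,s4,s5,s6}.

7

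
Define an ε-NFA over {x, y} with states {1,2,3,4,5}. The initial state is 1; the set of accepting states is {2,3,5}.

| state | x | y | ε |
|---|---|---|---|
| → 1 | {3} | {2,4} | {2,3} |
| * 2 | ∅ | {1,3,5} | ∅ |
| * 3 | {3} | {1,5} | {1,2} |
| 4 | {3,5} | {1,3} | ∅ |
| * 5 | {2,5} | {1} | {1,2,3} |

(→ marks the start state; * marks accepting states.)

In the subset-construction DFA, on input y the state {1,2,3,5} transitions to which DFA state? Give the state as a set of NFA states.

{1,2,3,4,5}

δ(1,y) = {2,4}; δ(2,y) = {1,3,5}; δ(3,y) = {1,5}; δ(5,y) = {1}.
Union: {1,2,3,4,5}.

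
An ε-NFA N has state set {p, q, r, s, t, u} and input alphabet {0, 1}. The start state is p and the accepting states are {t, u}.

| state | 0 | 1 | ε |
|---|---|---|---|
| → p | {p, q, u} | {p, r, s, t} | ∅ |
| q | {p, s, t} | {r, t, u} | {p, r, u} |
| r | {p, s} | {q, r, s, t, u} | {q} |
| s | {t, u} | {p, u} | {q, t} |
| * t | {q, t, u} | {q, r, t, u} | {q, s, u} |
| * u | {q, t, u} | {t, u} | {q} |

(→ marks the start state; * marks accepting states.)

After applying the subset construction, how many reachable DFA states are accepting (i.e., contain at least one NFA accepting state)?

2

Start state of the DFA: {p} (ε-closure of the NFA start).
{p} --0--> {p, q, r, u}  [new]
{p} --1--> {p, q, r, s, t, u}  [new]
{p, q, r, u} --0--> {p, q, r, s, t, u}  [seen]
{p, q, r, u} --1--> {p, q, r, s, t, u}  [seen]
{p, q, r, s, t, u} --0--> {p, q, r, s, t, u}  [seen]
{p, q, r, s, t, u} --1--> {p, q, r, s, t, u}  [seen]
Reachable DFA states: {p}, {p, q, r, u}, {p, q, r, s, t, u}.
Accepting DFA states (contain an NFA accepting state): {p, q, r, u}, {p, q, r, s, t, u}.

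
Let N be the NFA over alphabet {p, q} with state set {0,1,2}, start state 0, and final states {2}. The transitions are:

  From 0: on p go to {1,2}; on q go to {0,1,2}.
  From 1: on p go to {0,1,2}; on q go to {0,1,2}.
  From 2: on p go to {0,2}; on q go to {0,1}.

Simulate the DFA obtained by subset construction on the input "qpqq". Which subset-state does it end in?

{0,1,2}

Start: {0}.
δ(0,q) = {0,1,2}.
Union: {0,1,2}.
After q: {0,1,2}.
δ(0,p) = {1,2}; δ(1,p) = {0,1,2}; δ(2,p) = {0,2}.
Union: {0,1,2}.
After p: {0,1,2}.
δ(0,q) = {0,1,2}; δ(1,q) = {0,1,2}; δ(2,q) = {0,1}.
Union: {0,1,2}.
After q: {0,1,2}.
δ(0,q) = {0,1,2}; δ(1,q) = {0,1,2}; δ(2,q) = {0,1}.
Union: {0,1,2}.
After q: {0,1,2}.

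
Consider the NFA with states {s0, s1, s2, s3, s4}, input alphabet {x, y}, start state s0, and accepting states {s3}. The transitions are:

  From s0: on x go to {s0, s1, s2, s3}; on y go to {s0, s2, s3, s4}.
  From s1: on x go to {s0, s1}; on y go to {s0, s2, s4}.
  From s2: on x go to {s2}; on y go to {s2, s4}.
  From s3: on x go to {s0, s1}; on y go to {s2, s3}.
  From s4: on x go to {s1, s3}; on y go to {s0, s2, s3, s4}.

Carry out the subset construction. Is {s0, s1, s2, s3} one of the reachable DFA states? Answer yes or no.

yes

Start state of the DFA: {s0}.
{s0} --x--> {s0, s1, s2, s3}  [new]
{s0} --y--> {s0, s2, s3, s4}  [new]
{s0, s1, s2, s3} --x--> {s0, s1, s2, s3}  [seen]
{s0, s1, s2, s3} --y--> {s0, s2, s3, s4}  [seen]
{s0, s2, s3, s4} --x--> {s0, s1, s2, s3}  [seen]
{s0, s2, s3, s4} --y--> {s0, s2, s3, s4}  [seen]
Reachable DFA states: {s0}, {s0, s1, s2, s3}, {s0, s2, s3, s4}.
{s0, s1, s2, s3} is among them.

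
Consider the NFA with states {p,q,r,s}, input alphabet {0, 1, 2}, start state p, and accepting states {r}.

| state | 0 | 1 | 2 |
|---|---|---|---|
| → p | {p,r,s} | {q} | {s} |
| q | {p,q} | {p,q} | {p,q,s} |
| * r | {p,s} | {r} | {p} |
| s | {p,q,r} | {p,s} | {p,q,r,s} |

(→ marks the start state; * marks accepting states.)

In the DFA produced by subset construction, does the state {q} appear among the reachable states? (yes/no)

Start state of the DFA: {p}.
{p} --0--> {p,r,s}  [new]
{p} --1--> {q}  [new]
{p} --2--> {s}  [new]
{p,r,s} --0--> {p,q,r,s}  [new]
{p,r,s} --1--> {p,q,r,s}  [seen]
{p,r,s} --2--> {p,q,r,s}  [seen]
{q} --0--> {p,q}  [new]
{q} --1--> {p,q}  [seen]
{q} --2--> {p,q,s}  [new]
{s} --0--> {p,q,r}  [new]
{s} --1--> {p,s}  [new]
{s} --2--> {p,q,r,s}  [seen]
{p,q,r,s} --0--> {p,q,r,s}  [seen]
{p,q,r,s} --1--> {p,q,r,s}  [seen]
{p,q,r,s} --2--> {p,q,r,s}  [seen]
{p,q} --0--> {p,q,r,s}  [seen]
{p,q} --1--> {p,q}  [seen]
{p,q} --2--> {p,q,s}  [seen]
{p,q,s} --0--> {p,q,r,s}  [seen]
{p,q,s} --1--> {p,q,s}  [seen]
{p,q,s} --2--> {p,q,r,s}  [seen]
{p,q,r} --0--> {p,q,r,s}  [seen]
{p,q,r} --1--> {p,q,r}  [seen]
{p,q,r} --2--> {p,q,s}  [seen]
{p,s} --0--> {p,q,r,s}  [seen]
{p,s} --1--> {p,q,s}  [seen]
{p,s} --2--> {p,q,r,s}  [seen]
Reachable DFA states: {p}, {p,r,s}, {q}, {s}, {p,q,r,s}, {p,q}, {p,q,s}, {p,q,r}, {p,s}.
{q} is among them.

yes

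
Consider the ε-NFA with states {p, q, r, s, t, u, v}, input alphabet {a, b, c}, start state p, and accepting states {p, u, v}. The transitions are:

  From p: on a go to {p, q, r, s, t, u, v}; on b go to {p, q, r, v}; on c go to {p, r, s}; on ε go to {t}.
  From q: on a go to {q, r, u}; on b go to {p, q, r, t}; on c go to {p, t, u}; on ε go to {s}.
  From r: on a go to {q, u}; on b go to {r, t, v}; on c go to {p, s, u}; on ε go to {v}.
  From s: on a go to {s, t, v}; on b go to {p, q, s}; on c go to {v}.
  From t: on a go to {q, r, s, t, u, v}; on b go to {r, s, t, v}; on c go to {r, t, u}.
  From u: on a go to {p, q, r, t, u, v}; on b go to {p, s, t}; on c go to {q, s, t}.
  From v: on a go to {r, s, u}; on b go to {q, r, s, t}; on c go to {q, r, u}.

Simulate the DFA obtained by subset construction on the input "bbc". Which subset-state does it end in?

{p, q, r, s, t, u, v}

Start: {p, t}.
δ(p,b) = {p, q, r, v}; δ(t,b) = {r, s, t, v}.
Union: {p, q, r, s, t, v}.
After b: {p, q, r, s, t, v}.
δ(p,b) = {p, q, r, v}; δ(q,b) = {p, q, r, t}; δ(r,b) = {r, t, v}; δ(s,b) = {p, q, s}; δ(t,b) = {r, s, t, v}; δ(v,b) = {q, r, s, t}.
Union: {p, q, r, s, t, v}.
After b: {p, q, r, s, t, v}.
δ(p,c) = {p, r, s}; δ(q,c) = {p, t, u}; δ(r,c) = {p, s, u}; δ(s,c) = {v}; δ(t,c) = {r, t, u}; δ(v,c) = {q, r, u}.
Union: {p, q, r, s, t, u, v}.
After c: {p, q, r, s, t, u, v}.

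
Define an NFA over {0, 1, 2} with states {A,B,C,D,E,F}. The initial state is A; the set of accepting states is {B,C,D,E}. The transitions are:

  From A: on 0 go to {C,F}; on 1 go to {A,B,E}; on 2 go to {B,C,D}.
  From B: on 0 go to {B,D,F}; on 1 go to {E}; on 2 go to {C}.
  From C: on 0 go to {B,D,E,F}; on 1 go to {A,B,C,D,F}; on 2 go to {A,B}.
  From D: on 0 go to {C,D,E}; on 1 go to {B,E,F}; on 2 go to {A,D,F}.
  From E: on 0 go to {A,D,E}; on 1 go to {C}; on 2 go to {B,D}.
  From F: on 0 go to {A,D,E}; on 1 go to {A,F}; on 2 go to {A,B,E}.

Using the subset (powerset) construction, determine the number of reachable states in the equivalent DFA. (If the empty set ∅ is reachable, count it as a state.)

Start state of the DFA: {A}.
{A} --0--> {C,F}  [new]
{A} --1--> {A,B,E}  [new]
{A} --2--> {B,C,D}  [new]
{C,F} --0--> {A,B,D,E,F}  [new]
{C,F} --1--> {A,B,C,D,F}  [new]
{C,F} --2--> {A,B,E}  [seen]
{A,B,E} --0--> {A,B,C,D,E,F}  [new]
{A,B,E} --1--> {A,B,C,E}  [new]
{A,B,E} --2--> {B,C,D}  [seen]
{B,C,D} --0--> {B,C,D,E,F}  [new]
{B,C,D} --1--> {A,B,C,D,E,F}  [seen]
{B,C,D} --2--> {A,B,C,D,F}  [seen]
{A,B,D,E,F} --0--> {A,B,C,D,E,F}  [seen]
{A,B,D,E,F} --1--> {A,B,C,E,F}  [new]
{A,B,D,E,F} --2--> {A,B,C,D,E,F}  [seen]
{A,B,C,D,F} --0--> {A,B,C,D,E,F}  [seen]
{A,B,C,D,F} --1--> {A,B,C,D,E,F}  [seen]
{A,B,C,D,F} --2--> {A,B,C,D,E,F}  [seen]
{A,B,C,D,E,F} --0--> {A,B,C,D,E,F}  [seen]
{A,B,C,D,E,F} --1--> {A,B,C,D,E,F}  [seen]
{A,B,C,D,E,F} --2--> {A,B,C,D,E,F}  [seen]
{A,B,C,E} --0--> {A,B,C,D,E,F}  [seen]
{A,B,C,E} --1--> {A,B,C,D,E,F}  [seen]
{A,B,C,E} --2--> {A,B,C,D}  [new]
{B,C,D,E,F} --0--> {A,B,C,D,E,F}  [seen]
{B,C,D,E,F} --1--> {A,B,C,D,E,F}  [seen]
{B,C,D,E,F} --2--> {A,B,C,D,E,F}  [seen]
{A,B,C,E,F} --0--> {A,B,C,D,E,F}  [seen]
{A,B,C,E,F} --1--> {A,B,C,D,E,F}  [seen]
{A,B,C,E,F} --2--> {A,B,C,D,E}  [new]
{A,B,C,D} --0--> {B,C,D,E,F}  [seen]
{A,B,C,D} --1--> {A,B,C,D,E,F}  [seen]
{A,B,C,D} --2--> {A,B,C,D,F}  [seen]
{A,B,C,D,E} --0--> {A,B,C,D,E,F}  [seen]
{A,B,C,D,E} --1--> {A,B,C,D,E,F}  [seen]
{A,B,C,D,E} --2--> {A,B,C,D,F}  [seen]
Reachable DFA states: {A}, {C,F}, {A,B,E}, {B,C,D}, {A,B,D,E,F}, {A,B,C,D,F}, {A,B,C,D,E,F}, {A,B,C,E}, {B,C,D,E,F}, {A,B,C,E,F}, {A,B,C,D}, {A,B,C,D,E}.

12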